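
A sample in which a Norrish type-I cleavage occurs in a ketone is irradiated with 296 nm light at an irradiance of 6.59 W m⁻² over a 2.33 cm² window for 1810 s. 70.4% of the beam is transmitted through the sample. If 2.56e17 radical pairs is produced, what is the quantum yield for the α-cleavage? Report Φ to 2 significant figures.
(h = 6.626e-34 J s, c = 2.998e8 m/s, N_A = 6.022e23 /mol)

Product: 2.56e17 / 6.022e23 = 4.251e-7 mol.
Photon energy at 296 nm: hc/λ = (6.626e-34)(2.998e8)/(296e-9) = 6.711e-19 J.
Energy delivered: (6.59 W m⁻²)(2.33e-4 m²)(1810 s) = 2.779 J.
Photons incident: 2.779 / 6.711e-19 = 4.141e18, i.e. 4.141e18/6.022e23 = 6.876e-6 mol.
Fraction absorbed: 1 − 70.4/100 = 0.2960.
Photons absorbed: 0.2960 × 6.876e-6 = 2.035e-6 mol.
Φ = 4.251e-7 mol / 2.035e-6 mol photons = 0.21.

Φ = 0.21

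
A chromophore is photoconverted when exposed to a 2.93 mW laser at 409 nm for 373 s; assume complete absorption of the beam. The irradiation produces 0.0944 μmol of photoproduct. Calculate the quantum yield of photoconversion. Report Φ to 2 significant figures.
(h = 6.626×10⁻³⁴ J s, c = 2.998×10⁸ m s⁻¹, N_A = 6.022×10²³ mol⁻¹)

Product: 0.0944 μmol = 9.44×10⁻⁸ mol.
Photon energy at 409 nm: hc/λ = (6.626×10⁻³⁴)(2.998×10⁸)/(409×10⁻⁹) = 4.857×10⁻¹⁹ J.
Energy delivered: (2.93 mW)(373 s) = 1.093 J.
Photons incident: 1.093 / 4.857×10⁻¹⁹ = 2.250×10¹⁸, i.e. 2.250×10¹⁸/6.022×10²³ = 3.736×10⁻⁶ mol.
Φ = 9.44×10⁻⁸ mol / 3.736×10⁻⁶ mol photons = 0.025.

Φ = 0.025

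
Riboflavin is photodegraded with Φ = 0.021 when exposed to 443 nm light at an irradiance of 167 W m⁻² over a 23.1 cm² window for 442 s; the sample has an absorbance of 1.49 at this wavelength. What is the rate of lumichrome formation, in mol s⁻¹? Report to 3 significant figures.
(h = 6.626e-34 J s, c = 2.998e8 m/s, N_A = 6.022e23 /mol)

Photon energy at 443 nm: hc/λ = (6.626e-34)(2.998e8)/(443e-9) = 4.484e-19 J.
Energy delivered: (167 W m⁻²)(23.1e-4 m²)(442 s) = 170.5 J.
Photons incident: 170.5 / 4.484e-19 = 3.802e20, i.e. 3.802e20/6.022e23 = 6.314e-4 mol.
Fraction absorbed: 1 − 10^(−1.49) = 0.9676.
Photons absorbed: 0.9676 × 6.314e-4 = 6.109e-4 mol.
Product formed: 0.021 × 6.109e-4 = 1.283e-5 mol.
Rate: 1.283e-5 / 442 s = 2.90e-8 mol s⁻¹.

2.90e-8 mol s⁻¹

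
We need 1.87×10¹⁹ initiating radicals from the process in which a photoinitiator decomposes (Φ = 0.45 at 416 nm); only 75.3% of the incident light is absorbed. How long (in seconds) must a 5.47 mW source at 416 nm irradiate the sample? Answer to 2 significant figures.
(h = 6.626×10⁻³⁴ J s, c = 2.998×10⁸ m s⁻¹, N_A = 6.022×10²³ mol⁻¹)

Product: 1.87×10¹⁹ / 6.022×10²³ = 3.105×10⁻⁵ mol.
Photons that must be absorbed: 3.105×10⁻⁵ / 0.45 = 6.900×10⁻⁵ mol.
Incident photons needed: 6.900×10⁻⁵ / 0.753 = 9.163×10⁻⁵ mol.
Photon energy: hc/λ = 4.775×10⁻¹⁹ J; per mole, 2.876×10⁵ J mol⁻¹.
Energy required: 9.163×10⁻⁵ × 2.876×10⁵ = 26.35 J.
Time: 26.35 J / 0.00547 W = 4800 s.

t ≈ 4800 s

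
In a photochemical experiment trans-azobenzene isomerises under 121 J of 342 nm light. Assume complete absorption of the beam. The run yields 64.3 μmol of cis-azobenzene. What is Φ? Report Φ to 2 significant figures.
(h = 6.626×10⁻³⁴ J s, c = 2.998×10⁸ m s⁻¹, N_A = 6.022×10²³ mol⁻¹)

Product: 64.3 μmol = 6.43×10⁻⁵ mol.
Photon energy at 342 nm: hc/λ = (6.626×10⁻³⁴)(2.998×10⁸)/(342×10⁻⁹) = 5.808×10⁻¹⁹ J.
Photons incident: 121 / 5.808×10⁻¹⁹ = 2.083×10²⁰, i.e. 2.083×10²⁰/6.022×10²³ = 3.459×10⁻⁴ mol.
Φ = 6.43×10⁻⁵ mol / 3.459×10⁻⁴ mol photons = 0.19.

Φ = 0.19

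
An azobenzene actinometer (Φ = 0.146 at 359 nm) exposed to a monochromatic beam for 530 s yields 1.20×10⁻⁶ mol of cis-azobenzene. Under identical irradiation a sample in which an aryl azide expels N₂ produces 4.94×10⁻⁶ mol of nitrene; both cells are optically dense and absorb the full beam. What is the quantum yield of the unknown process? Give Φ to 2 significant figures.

Photons absorbed by the actinometer: 1.20×10⁻⁶ / 0.146 = 8.219×10⁻⁶ mol.
Φ(unknown) = 4.94×10⁻⁶ / 8.219×10⁻⁶ = 0.60.

Φ = 0.60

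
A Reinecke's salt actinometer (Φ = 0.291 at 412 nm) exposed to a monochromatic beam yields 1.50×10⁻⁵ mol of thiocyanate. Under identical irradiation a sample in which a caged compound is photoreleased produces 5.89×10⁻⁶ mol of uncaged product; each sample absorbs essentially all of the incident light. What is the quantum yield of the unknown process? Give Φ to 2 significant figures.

Photons absorbed by the actinometer: 1.50×10⁻⁵ / 0.291 = 5.155×10⁻⁵ mol.
Φ(unknown) = 5.89×10⁻⁶ / 5.155×10⁻⁵ = 0.11.

Φ = 0.11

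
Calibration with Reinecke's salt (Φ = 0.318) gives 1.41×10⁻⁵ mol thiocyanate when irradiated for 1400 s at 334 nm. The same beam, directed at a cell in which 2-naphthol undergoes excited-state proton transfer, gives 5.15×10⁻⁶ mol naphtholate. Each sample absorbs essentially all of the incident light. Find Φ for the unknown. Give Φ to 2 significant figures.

Φ = 0.12

Photons absorbed by the actinometer: 1.41×10⁻⁵ / 0.318 = 4.434×10⁻⁵ mol.
Φ(unknown) = 5.15×10⁻⁶ / 4.434×10⁻⁵ = 0.12.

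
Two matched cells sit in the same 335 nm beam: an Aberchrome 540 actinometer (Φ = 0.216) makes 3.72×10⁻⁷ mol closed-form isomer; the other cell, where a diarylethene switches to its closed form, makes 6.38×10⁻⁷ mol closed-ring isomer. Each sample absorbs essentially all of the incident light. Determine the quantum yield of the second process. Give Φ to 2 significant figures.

Φ = 0.37

Photons absorbed by the actinometer: 3.72×10⁻⁷ / 0.216 = 1.722×10⁻⁶ mol.
Φ(unknown) = 6.38×10⁻⁷ / 1.722×10⁻⁶ = 0.37.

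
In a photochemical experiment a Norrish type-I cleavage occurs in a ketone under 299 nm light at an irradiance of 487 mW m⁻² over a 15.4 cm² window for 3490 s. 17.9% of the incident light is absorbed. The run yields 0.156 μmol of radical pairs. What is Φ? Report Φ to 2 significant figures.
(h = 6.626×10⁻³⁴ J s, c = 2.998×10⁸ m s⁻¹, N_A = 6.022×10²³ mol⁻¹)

Product: 0.156 μmol = 1.56×10⁻⁷ mol.
Photon energy at 299 nm: hc/λ = (6.626×10⁻³⁴)(2.998×10⁸)/(299×10⁻⁹) = 6.644×10⁻¹⁹ J.
Energy delivered: (487 mW m⁻²)(15.4×10⁻⁴ m²)(3490 s) = 2.617 J.
Photons incident: 2.617 / 6.644×10⁻¹⁹ = 3.939×10¹⁸, i.e. 3.939×10¹⁸/6.022×10²³ = 6.541×10⁻⁶ mol.
Photons absorbed: 0.179 × 6.541×10⁻⁶ = 1.171×10⁻⁶ mol.
Φ = 1.56×10⁻⁷ mol / 1.171×10⁻⁶ mol photons = 0.13.

Φ = 0.13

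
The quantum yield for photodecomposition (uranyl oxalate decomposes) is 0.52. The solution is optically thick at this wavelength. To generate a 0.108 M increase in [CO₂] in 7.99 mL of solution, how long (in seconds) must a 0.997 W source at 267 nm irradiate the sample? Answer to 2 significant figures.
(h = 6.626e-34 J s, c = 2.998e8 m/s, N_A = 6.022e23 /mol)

t ≈ 750 s

Product: (0.108 M)(0.00799 L) = 8.629e-4 mol.
Photons that must be absorbed: 8.629e-4 / 0.52 = 0.001659 mol.
Photon energy: hc/λ = 7.440e-19 J; per mole, 4.480e5 J mol⁻¹.
Energy required: 0.001659 × 4.480e5 = 743.2 J.
Time: 743.2 J / 0.997 W = 750 s.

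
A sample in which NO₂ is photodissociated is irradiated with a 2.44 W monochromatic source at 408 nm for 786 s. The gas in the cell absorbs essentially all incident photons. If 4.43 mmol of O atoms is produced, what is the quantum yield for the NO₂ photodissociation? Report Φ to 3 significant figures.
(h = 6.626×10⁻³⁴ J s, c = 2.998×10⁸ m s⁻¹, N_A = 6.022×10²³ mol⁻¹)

Φ = 0.677

Product: 4.43 mmol = 0.00443 mol.
Photon energy at 408 nm: hc/λ = (6.626×10⁻³⁴)(2.998×10⁸)/(408×10⁻⁹) = 4.869×10⁻¹⁹ J.
Energy delivered: (2.44 W)(786 s) = 1918 J.
Photons incident: 1918 / 4.869×10⁻¹⁹ = 3.939×10²¹, i.e. 3.939×10²¹/6.022×10²³ = 0.006541 mol.
Φ = 0.00443 mol / 0.006541 mol photons = 0.677.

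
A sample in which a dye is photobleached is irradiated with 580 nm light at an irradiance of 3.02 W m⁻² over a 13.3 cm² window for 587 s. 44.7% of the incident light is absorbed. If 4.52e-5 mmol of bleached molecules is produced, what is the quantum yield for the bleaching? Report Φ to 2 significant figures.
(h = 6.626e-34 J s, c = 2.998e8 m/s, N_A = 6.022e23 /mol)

Product: 4.52e-5 mmol = 4.52e-8 mol.
Photon energy at 580 nm: hc/λ = (6.626e-34)(2.998e8)/(580e-9) = 3.425e-19 J.
Energy delivered: (3.02 W m⁻²)(13.3e-4 m²)(587 s) = 2.358 J.
Photons incident: 2.358 / 3.425e-19 = 6.885e18, i.e. 6.885e18/6.022e23 = 1.143e-5 mol.
Photons absorbed: 0.447 × 1.143e-5 = 5.109e-6 mol.
Φ = 4.52e-8 mol / 5.109e-6 mol photons = 0.0088.

Φ = 0.0088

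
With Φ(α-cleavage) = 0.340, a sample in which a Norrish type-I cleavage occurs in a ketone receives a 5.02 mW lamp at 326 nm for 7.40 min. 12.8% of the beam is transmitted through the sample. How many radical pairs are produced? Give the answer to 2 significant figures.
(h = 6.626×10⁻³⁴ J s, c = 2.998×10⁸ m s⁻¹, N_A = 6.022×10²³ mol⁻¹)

Photon energy at 326 nm: hc/λ = (6.626×10⁻³⁴)(2.998×10⁸)/(326×10⁻⁹) = 6.093×10⁻¹⁹ J.
Energy delivered: (5.02 mW)(444 s) = 2.229 J.
Photons incident: 2.229 / 6.093×10⁻¹⁹ = 3.658×10¹⁸, i.e. 3.658×10¹⁸/6.022×10²³ = 6.074×10⁻⁶ mol.
Fraction absorbed: 1 − 12.8/100 = 0.8720.
Photons absorbed: 0.8720 × 6.074×10⁻⁶ = 5.297×10⁻⁶ mol.
Product: Φ × n_abs = 0.340 × 5.297×10⁻⁶ = 1.801×10⁻⁶ mol.
As a count: 1.801×10⁻⁶ × 6.022×10²³ = 1.1×10¹⁸.

1.1×10¹⁸ radical pairs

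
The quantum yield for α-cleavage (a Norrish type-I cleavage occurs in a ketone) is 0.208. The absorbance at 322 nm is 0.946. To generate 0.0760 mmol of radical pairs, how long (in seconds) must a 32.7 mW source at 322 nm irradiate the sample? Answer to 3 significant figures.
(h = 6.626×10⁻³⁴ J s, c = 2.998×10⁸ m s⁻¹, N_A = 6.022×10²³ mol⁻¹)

t ≈ 4680 s

Product: 0.0760 mmol = 7.60×10⁻⁵ mol.
Photons that must be absorbed: 7.60×10⁻⁵ / 0.208 = 3.654×10⁻⁴ mol.
Fraction absorbed: 1 − 10^(−0.946) = 0.8868.
Incident photons needed: 3.654×10⁻⁴ / 0.8868 = 4.120×10⁻⁴ mol.
Photon energy: hc/λ = 6.169×10⁻¹⁹ J; per mole, 3.715×10⁵ J mol⁻¹.
Energy required: 4.120×10⁻⁴ × 3.715×10⁵ = 153.1 J.
Time: 153.1 J / 0.0327 W = 4680 s.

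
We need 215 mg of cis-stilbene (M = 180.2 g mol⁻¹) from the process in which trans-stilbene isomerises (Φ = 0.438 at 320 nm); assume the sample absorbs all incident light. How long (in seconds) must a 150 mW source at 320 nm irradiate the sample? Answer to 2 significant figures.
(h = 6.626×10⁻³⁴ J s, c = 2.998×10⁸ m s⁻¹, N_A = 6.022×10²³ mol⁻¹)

t ≈ 6800 s

Product: 215 mg / 180.2 g mol⁻¹ = 0.001193 mol.
Photons that must be absorbed: 0.001193 / 0.438 = 0.002724 mol.
Photon energy: hc/λ = 6.208×10⁻¹⁹ J; per mole, 3.738×10⁵ J mol⁻¹.
Energy required: 0.002724 × 3.738×10⁵ = 1018 J.
Time: 1018 J / 0.15 W = 6800 s.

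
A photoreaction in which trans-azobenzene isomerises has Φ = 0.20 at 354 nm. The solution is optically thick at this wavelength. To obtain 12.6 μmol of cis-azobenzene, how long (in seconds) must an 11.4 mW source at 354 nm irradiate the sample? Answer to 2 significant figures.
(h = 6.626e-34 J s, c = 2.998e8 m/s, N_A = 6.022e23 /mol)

t ≈ 1900 s

Product: 12.6 μmol = 1.26e-5 mol.
Photons that must be absorbed: 1.26e-5 / 0.20 = 6.300e-5 mol.
Photon energy: hc/λ = 5.612e-19 J; per mole, 3.380e5 J mol⁻¹.
Energy required: 6.300e-5 × 3.380e5 = 21.29 J.
Time: 21.29 J / 0.0114 W = 1900 s.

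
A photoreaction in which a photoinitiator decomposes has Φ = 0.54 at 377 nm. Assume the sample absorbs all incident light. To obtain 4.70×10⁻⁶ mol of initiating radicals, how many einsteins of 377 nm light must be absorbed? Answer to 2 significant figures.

8.7×10⁻⁶ einstein

Photons that must be absorbed: 4.70×10⁻⁶ / 0.54 = 8.704×10⁻⁶ mol.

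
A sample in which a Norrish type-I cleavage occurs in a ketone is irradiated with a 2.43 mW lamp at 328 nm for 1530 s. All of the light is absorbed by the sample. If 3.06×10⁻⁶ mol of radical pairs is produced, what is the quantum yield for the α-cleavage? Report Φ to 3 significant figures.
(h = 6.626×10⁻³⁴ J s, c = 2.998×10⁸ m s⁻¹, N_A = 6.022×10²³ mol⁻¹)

Φ = 0.300

Photon energy at 328 nm: hc/λ = (6.626×10⁻³⁴)(2.998×10⁸)/(328×10⁻⁹) = 6.056×10⁻¹⁹ J.
Energy delivered: (2.43 mW)(1530 s) = 3.718 J.
Photons incident: 3.718 / 6.056×10⁻¹⁹ = 6.139×10¹⁸, i.e. 6.139×10¹⁸/6.022×10²³ = 1.019×10⁻⁵ mol.
Φ = 3.06×10⁻⁶ mol / 1.019×10⁻⁵ mol photons = 0.300.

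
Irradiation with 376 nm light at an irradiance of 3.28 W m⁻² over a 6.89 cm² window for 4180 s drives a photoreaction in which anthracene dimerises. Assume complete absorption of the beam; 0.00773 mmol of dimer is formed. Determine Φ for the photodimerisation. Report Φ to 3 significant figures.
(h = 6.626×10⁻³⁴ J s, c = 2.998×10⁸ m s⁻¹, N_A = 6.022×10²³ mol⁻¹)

Product: 0.00773 mmol = 7.73×10⁻⁶ mol.
Photon energy at 376 nm: hc/λ = (6.626×10⁻³⁴)(2.998×10⁸)/(376×10⁻⁹) = 5.283×10⁻¹⁹ J.
Energy delivered: (3.28 W m⁻²)(6.89×10⁻⁴ m²)(4180 s) = 9.446 J.
Photons incident: 9.446 / 5.283×10⁻¹⁹ = 1.788×10¹⁹, i.e. 1.788×10¹⁹/6.022×10²³ = 2.969×10⁻⁵ mol.
Φ = 7.73×10⁻⁶ mol / 2.969×10⁻⁵ mol photons = 0.260.

Φ = 0.260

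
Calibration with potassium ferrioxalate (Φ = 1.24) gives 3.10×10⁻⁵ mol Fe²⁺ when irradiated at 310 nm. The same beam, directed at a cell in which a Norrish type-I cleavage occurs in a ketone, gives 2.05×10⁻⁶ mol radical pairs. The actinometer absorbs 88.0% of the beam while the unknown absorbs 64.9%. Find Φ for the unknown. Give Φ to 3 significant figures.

Photons absorbed by the actinometer: 3.10×10⁻⁵ / 1.24 = 2.500×10⁻⁵ mol.
Incident flux: 2.500×10⁻⁵ / 0.880 = 2.841×10⁻⁵ einstein.
Absorbed by unknown: 0.649 × 2.841×10⁻⁵ = 1.844×10⁻⁵ mol.
Φ(unknown) = 2.05×10⁻⁶ / 1.844×10⁻⁵ = 0.111.

Φ = 0.111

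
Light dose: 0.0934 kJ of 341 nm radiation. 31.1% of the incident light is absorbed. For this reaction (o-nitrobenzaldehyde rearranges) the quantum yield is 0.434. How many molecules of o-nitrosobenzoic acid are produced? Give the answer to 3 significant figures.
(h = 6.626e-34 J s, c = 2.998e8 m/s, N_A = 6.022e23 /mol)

2.16e19 molecules

Photon energy at 341 nm: hc/λ = (6.626e-34)(2.998e8)/(341e-9) = 5.825e-19 J.
Incident energy: 0.0934 kJ = 93.4 J.
Photons incident: 93.4 / 5.825e-19 = 1.603e20, i.e. 1.603e20/6.022e23 = 2.662e-4 mol.
Photons absorbed: 0.311 × 2.662e-4 = 8.279e-5 mol.
Product: Φ × n_abs = 0.434 × 8.279e-5 = 3.593e-5 mol.
As a count: 3.593e-5 × 6.022e23 = 2.16e19.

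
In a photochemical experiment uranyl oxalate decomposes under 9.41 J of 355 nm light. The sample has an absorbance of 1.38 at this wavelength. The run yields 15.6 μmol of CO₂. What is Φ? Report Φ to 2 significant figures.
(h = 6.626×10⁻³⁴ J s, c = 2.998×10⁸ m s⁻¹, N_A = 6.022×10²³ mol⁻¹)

Φ = 0.58

Product: 15.6 μmol = 1.56×10⁻⁵ mol.
Photon energy at 355 nm: hc/λ = (6.626×10⁻³⁴)(2.998×10⁸)/(355×10⁻⁹) = 5.596×10⁻¹⁹ J.
Photons incident: 9.41 / 5.596×10⁻¹⁹ = 1.682×10¹⁹, i.e. 1.682×10¹⁹/6.022×10²³ = 2.793×10⁻⁵ mol.
Fraction absorbed: 1 − 10^(−1.38) = 0.9583.
Photons absorbed: 0.9583 × 2.793×10⁻⁵ = 2.677×10⁻⁵ mol.
Φ = 1.56×10⁻⁵ mol / 2.677×10⁻⁵ mol photons = 0.58.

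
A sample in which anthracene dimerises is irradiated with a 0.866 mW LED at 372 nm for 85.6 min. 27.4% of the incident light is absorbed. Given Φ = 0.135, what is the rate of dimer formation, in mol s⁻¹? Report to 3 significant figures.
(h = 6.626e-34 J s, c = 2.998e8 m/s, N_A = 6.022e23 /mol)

Photon energy at 372 nm: hc/λ = (6.626e-34)(2.998e8)/(372e-9) = 5.340e-19 J.
Energy delivered: (0.866 mW)(5136 s) = 4.448 J.
Photons incident: 4.448 / 5.340e-19 = 8.330e18, i.e. 8.330e18/6.022e23 = 1.383e-5 mol.
Photons absorbed: 0.274 × 1.383e-5 = 3.789e-6 mol.
Product formed: 0.135 × 3.789e-6 = 5.115e-7 mol.
Rate: 5.115e-7 / 5136 s = 9.96e-11 mol s⁻¹.

9.96e-11 mol s⁻¹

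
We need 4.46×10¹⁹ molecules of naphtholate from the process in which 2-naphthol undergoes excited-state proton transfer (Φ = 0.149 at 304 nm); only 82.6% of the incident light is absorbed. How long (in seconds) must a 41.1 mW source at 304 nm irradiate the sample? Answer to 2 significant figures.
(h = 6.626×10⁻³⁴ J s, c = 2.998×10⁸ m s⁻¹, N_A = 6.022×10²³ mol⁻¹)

t ≈ 5800 s

Product: 4.46×10¹⁹ / 6.022×10²³ = 7.406×10⁻⁵ mol.
Photons that must be absorbed: 7.406×10⁻⁵ / 0.149 = 4.970×10⁻⁴ mol.
Incident photons needed: 4.970×10⁻⁴ / 0.826 = 6.017×10⁻⁴ mol.
Photon energy: hc/λ = 6.534×10⁻¹⁹ J; per mole, 3.935×10⁵ J mol⁻¹.
Energy required: 6.017×10⁻⁴ × 3.935×10⁵ = 236.8 J.
Time: 236.8 J / 0.0411 W = 5800 s.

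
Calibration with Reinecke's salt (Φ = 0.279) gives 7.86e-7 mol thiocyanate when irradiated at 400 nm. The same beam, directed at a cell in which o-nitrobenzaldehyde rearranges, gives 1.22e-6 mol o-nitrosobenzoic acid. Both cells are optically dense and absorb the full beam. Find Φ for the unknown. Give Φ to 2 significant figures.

Photons absorbed by the actinometer: 7.86e-7 / 0.279 = 2.817e-6 mol.
Φ(unknown) = 1.22e-6 / 2.817e-6 = 0.43.

Φ = 0.43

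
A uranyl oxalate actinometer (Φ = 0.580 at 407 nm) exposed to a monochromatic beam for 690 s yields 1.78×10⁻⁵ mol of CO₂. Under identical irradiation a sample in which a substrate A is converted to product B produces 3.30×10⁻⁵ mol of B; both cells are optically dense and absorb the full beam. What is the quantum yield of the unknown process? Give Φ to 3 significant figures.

Photons absorbed by the actinometer: 1.78×10⁻⁵ / 0.580 = 3.069×10⁻⁵ mol.
Φ(unknown) = 3.30×10⁻⁵ / 3.069×10⁻⁵ = 1.08.

Φ = 1.08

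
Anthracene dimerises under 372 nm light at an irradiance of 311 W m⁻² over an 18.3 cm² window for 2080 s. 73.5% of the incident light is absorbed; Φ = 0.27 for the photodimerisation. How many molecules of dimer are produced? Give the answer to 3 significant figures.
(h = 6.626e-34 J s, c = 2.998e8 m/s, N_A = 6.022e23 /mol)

4.40e20 molecules

Photon energy at 372 nm: hc/λ = (6.626e-34)(2.998e8)/(372e-9) = 5.340e-19 J.
Energy delivered: (311 W m⁻²)(18.3e-4 m²)(2080 s) = 1184 J.
Photons incident: 1184 / 5.340e-19 = 2.217e21, i.e. 2.217e21/6.022e23 = 0.003682 mol.
Photons absorbed: 0.735 × 0.003682 = 0.002706 mol.
Product: Φ × n_abs = 0.27 × 0.002706 = 7.306e-4 mol.
As a count: 7.306e-4 × 6.022e23 = 4.40e20.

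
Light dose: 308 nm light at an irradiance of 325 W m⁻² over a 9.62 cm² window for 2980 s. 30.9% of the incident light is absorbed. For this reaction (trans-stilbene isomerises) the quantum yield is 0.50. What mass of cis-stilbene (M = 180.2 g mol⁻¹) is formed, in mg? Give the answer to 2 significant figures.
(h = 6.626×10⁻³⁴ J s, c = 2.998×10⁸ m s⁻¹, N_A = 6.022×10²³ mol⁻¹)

67 mg

Photon energy at 308 nm: hc/λ = (6.626×10⁻³⁴)(2.998×10⁸)/(308×10⁻⁹) = 6.450×10⁻¹⁹ J.
Energy delivered: (325 W m⁻²)(9.62×10⁻⁴ m²)(2980 s) = 931.7 J.
Photons incident: 931.7 / 6.450×10⁻¹⁹ = 1.444×10²¹, i.e. 1.444×10²¹/6.022×10²³ = 0.002398 mol.
Photons absorbed: 0.309 × 0.002398 = 7.410×10⁻⁴ mol.
Product: Φ × n_abs = 0.50 × 7.410×10⁻⁴ = 3.705×10⁻⁴ mol.
Mass: 3.705×10⁻⁴ × 180.2 = 0.06676 g = 67 mg.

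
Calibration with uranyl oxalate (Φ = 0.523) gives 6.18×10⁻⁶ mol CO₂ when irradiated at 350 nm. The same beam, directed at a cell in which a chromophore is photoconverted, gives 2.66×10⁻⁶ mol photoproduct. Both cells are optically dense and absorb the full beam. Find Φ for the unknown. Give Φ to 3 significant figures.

Photons absorbed by the actinometer: 6.18×10⁻⁶ / 0.523 = 1.182×10⁻⁵ mol.
Φ(unknown) = 2.66×10⁻⁶ / 1.182×10⁻⁵ = 0.225.

Φ = 0.225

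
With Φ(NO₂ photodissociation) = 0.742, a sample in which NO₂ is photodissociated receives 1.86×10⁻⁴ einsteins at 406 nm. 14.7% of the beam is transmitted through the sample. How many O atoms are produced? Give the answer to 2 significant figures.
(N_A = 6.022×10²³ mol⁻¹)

Fraction absorbed: 1 − 14.7/100 = 0.8530.
Photons absorbed: 0.8530 × 1.86×10⁻⁴ = 1.587×10⁻⁴ mol.
Product: Φ × n_abs = 0.742 × 1.587×10⁻⁴ = 1.178×10⁻⁴ mol.
As a count: 1.178×10⁻⁴ × 6.022×10²³ = 7.1×10¹⁹.

7.1×10¹⁹ atoms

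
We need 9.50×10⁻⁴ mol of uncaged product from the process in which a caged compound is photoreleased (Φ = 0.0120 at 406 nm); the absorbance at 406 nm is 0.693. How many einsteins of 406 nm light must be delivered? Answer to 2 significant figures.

0.099 einstein

Photons that must be absorbed: 9.50×10⁻⁴ / 0.0120 = 0.07917 mol.
Fraction absorbed: 1 − 10^(−0.693) = 0.7972.
Incident photons needed: 0.07917 / 0.7972 = 0.09931 mol.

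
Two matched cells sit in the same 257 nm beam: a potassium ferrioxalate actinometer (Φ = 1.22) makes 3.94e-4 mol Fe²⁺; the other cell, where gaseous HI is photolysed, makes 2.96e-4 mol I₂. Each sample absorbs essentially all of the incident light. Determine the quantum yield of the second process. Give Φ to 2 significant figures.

Photons absorbed by the actinometer: 3.94e-4 / 1.22 = 3.230e-4 mol.
Φ(unknown) = 2.96e-4 / 3.230e-4 = 0.92.

Φ = 0.92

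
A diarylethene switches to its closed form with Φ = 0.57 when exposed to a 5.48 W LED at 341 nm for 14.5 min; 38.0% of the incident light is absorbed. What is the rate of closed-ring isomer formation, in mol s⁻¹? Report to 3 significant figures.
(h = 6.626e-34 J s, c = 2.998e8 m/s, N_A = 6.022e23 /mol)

3.38e-6 mol s⁻¹

Photon energy at 341 nm: hc/λ = (6.626e-34)(2.998e8)/(341e-9) = 5.825e-19 J.
Energy delivered: (5.48 W)(870 s) = 4768 J.
Photons incident: 4768 / 5.825e-19 = 8.185e21, i.e. 8.185e21/6.022e23 = 0.01359 mol.
Photons absorbed: 0.380 × 0.01359 = 0.005164 mol.
Product formed: 0.57 × 0.005164 = 0.002943 mol.
Rate: 0.002943 / 870 s = 3.38e-6 mol s⁻¹.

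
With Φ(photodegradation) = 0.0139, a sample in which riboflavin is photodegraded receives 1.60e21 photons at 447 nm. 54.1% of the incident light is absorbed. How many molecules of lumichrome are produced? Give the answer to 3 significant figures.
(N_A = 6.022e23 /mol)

Moles of photons: 1.60e21 / 6.022e23 = 0.002657 mol.
Photons absorbed: 0.541 × 0.002657 = 0.001437 mol.
Product: Φ × n_abs = 0.0139 × 0.001437 = 1.997e-5 mol.
As a count: 1.997e-5 × 6.022e23 = 1.20e19.

1.20e19 molecules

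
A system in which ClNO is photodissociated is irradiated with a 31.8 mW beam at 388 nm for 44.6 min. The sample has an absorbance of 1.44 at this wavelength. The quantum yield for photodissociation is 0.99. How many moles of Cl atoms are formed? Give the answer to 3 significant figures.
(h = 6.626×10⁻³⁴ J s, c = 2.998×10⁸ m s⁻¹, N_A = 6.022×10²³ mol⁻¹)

2.63×10⁻⁴ mol

Photon energy at 388 nm: hc/λ = (6.626×10⁻³⁴)(2.998×10⁸)/(388×10⁻⁹) = 5.120×10⁻¹⁹ J.
Energy delivered: (31.8 mW)(2676 s) = 85.10 J.
Photons incident: 85.10 / 5.120×10⁻¹⁹ = 1.662×10²⁰, i.e. 1.662×10²⁰/6.022×10²³ = 2.760×10⁻⁴ mol.
Fraction absorbed: 1 − 10^(−1.44) = 0.9637.
Photons absorbed: 0.9637 × 2.760×10⁻⁴ = 2.660×10⁻⁴ mol.
Product: Φ × n_abs = 0.99 × 2.660×10⁻⁴ = 2.633×10⁻⁴ mol.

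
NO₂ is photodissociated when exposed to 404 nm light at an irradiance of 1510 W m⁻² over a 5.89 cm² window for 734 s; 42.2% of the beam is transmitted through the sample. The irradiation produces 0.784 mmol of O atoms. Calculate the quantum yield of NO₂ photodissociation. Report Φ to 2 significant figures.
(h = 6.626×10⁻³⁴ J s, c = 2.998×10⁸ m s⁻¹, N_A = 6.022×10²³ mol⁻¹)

Φ = 0.62

Product: 0.784 mmol = 7.84×10⁻⁴ mol.
Photon energy at 404 nm: hc/λ = (6.626×10⁻³⁴)(2.998×10⁸)/(404×10⁻⁹) = 4.917×10⁻¹⁹ J.
Energy delivered: (1510 W m⁻²)(5.89×10⁻⁴ m²)(734 s) = 652.8 J.
Photons incident: 652.8 / 4.917×10⁻¹⁹ = 1.328×10²¹, i.e. 1.328×10²¹/6.022×10²³ = 0.002205 mol.
Fraction absorbed: 1 − 42.2/100 = 0.5780.
Photons absorbed: 0.5780 × 0.002205 = 0.001274 mol.
Φ = 7.84×10⁻⁴ mol / 0.001274 mol photons = 0.62.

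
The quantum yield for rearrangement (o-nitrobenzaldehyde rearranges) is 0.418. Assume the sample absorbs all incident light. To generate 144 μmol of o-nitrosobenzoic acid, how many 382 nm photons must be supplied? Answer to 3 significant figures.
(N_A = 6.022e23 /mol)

2.07e20 photons

Product: 144 μmol = 1.44e-4 mol.
Photons that must be absorbed: 1.44e-4 / 0.418 = 3.445e-4 mol.
Photon count: 3.445e-4 × 6.022e23 = 2.07e20.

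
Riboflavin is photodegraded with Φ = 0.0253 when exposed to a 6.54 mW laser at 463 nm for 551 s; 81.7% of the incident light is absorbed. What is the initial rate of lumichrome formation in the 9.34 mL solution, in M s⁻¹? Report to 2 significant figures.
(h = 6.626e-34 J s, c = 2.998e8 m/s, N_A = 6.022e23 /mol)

5.6e-8 M s⁻¹

Photon energy at 463 nm: hc/λ = (6.626e-34)(2.998e8)/(463e-9) = 4.290e-19 J.
Energy delivered: (6.54 mW)(551 s) = 3.604 J.
Photons incident: 3.604 / 4.290e-19 = 8.401e18, i.e. 8.401e18/6.022e23 = 1.395e-5 mol.
Photons absorbed: 0.817 × 1.395e-5 = 1.140e-5 mol.
Product formed: 0.0253 × 1.140e-5 = 2.884e-7 mol.
Rate: 2.884e-7 mol / (551 s × 0.00934 L) = 5.6e-8 M s⁻¹.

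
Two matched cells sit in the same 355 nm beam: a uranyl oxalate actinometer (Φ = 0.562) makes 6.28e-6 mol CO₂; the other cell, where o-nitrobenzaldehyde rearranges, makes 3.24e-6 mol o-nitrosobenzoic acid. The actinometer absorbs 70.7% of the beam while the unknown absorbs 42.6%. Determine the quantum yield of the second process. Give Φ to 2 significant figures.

Photons absorbed by the actinometer: 6.28e-6 / 0.562 = 1.117e-5 mol.
Incident flux: 1.117e-5 / 0.707 = 1.580e-5 einstein.
Absorbed by unknown: 0.426 × 1.580e-5 = 6.731e-6 mol.
Φ(unknown) = 3.24e-6 / 6.731e-6 = 0.48.

Φ = 0.48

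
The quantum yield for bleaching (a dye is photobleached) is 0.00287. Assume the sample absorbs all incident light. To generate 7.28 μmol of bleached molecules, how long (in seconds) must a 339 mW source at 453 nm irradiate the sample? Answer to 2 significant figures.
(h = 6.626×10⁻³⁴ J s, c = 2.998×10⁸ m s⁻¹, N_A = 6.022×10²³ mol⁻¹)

t ≈ 2000 s

Product: 7.28 μmol = 7.28×10⁻⁶ mol.
Photons that must be absorbed: 7.28×10⁻⁶ / 0.00287 = 0.002537 mol.
Photon energy: hc/λ = 4.385×10⁻¹⁹ J; per mole, 2.641×10⁵ J mol⁻¹.
Energy required: 0.002537 × 2.641×10⁵ = 670.0 J.
Time: 670.0 J / 0.339 W = 2000 s.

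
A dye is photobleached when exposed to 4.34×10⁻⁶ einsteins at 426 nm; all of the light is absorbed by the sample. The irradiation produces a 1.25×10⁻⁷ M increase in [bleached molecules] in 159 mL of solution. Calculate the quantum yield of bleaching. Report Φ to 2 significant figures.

Φ = 0.0046

Product: (1.25×10⁻⁷ M)(0.159 L) = 1.988×10⁻⁸ mol.
Φ = 1.988×10⁻⁸ mol / 4.34×10⁻⁶ mol photons = 0.0046.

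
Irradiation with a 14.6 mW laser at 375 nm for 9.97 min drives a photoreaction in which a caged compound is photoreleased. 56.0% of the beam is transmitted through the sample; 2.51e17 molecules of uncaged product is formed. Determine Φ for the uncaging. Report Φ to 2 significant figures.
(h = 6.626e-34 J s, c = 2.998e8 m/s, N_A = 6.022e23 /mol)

Product: 2.51e17 / 6.022e23 = 4.168e-7 mol.
Photon energy at 375 nm: hc/λ = (6.626e-34)(2.998e8)/(375e-9) = 5.297e-19 J.
Energy delivered: (14.6 mW)(598.2 s) = 8.734 J.
Photons incident: 8.734 / 5.297e-19 = 1.649e19, i.e. 1.649e19/6.022e23 = 2.738e-5 mol.
Fraction absorbed: 1 − 56.0/100 = 0.4400.
Photons absorbed: 0.4400 × 2.738e-5 = 1.205e-5 mol.
Φ = 4.168e-7 mol / 1.205e-5 mol photons = 0.035.

Φ = 0.035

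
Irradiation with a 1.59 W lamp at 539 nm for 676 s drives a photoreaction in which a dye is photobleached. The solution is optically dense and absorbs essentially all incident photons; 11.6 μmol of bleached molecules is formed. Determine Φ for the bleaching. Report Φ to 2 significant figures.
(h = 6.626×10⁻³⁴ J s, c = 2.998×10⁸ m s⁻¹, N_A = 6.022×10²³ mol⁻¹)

Φ = 0.0024

Product: 11.6 μmol = 1.16×10⁻⁵ mol.
Photon energy at 539 nm: hc/λ = (6.626×10⁻³⁴)(2.998×10⁸)/(539×10⁻⁹) = 3.685×10⁻¹⁹ J.
Energy delivered: (1.59 W)(676 s) = 1075 J.
Photons incident: 1075 / 3.685×10⁻¹⁹ = 2.917×10²¹, i.e. 2.917×10²¹/6.022×10²³ = 0.004844 mol.
Φ = 1.16×10⁻⁵ mol / 0.004844 mol photons = 0.0024.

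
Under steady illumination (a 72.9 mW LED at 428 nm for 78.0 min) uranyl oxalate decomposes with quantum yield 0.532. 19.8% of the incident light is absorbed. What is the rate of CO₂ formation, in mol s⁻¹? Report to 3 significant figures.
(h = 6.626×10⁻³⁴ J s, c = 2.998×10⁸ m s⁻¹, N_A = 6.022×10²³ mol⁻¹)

Photon energy at 428 nm: hc/λ = (6.626×10⁻³⁴)(2.998×10⁸)/(428×10⁻⁹) = 4.641×10⁻¹⁹ J.
Energy delivered: (72.9 mW)(4680 s) = 341.2 J.
Photons incident: 341.2 / 4.641×10⁻¹⁹ = 7.352×10²⁰, i.e. 7.352×10²⁰/6.022×10²³ = 0.001221 mol.
Photons absorbed: 0.198 × 0.001221 = 2.418×10⁻⁴ mol.
Product formed: 0.532 × 2.418×10⁻⁴ = 1.286×10⁻⁴ mol.
Rate: 1.286×10⁻⁴ / 4680 s = 2.75×10⁻⁸ mol s⁻¹.

2.75×10⁻⁸ mol s⁻¹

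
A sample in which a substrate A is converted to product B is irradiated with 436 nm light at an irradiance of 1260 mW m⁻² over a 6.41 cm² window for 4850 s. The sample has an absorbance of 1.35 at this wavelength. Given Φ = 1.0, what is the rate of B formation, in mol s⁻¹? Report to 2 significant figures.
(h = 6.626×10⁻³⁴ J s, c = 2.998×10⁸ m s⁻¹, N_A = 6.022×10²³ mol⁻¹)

2.8×10⁻⁹ mol s⁻¹

Photon energy at 436 nm: hc/λ = (6.626×10⁻³⁴)(2.998×10⁸)/(436×10⁻⁹) = 4.556×10⁻¹⁹ J.
Energy delivered: (1260 mW m⁻²)(6.41×10⁻⁴ m²)(4850 s) = 3.917 J.
Photons incident: 3.917 / 4.556×10⁻¹⁹ = 8.597×10¹⁸, i.e. 8.597×10¹⁸/6.022×10²³ = 1.428×10⁻⁵ mol.
Fraction absorbed: 1 − 10^(−1.35) = 0.9553.
Photons absorbed: 0.9553 × 1.428×10⁻⁵ = 1.364×10⁻⁵ mol.
Product formed: 1.0 × 1.364×10⁻⁵ = 1.364×10⁻⁵ mol.
Rate: 1.364×10⁻⁵ / 4850 s = 2.8×10⁻⁹ mol s⁻¹.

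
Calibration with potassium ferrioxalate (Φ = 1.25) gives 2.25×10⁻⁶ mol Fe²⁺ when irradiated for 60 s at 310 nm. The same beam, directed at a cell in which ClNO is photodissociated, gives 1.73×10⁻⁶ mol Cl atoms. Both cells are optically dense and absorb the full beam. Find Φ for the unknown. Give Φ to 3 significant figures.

Photons absorbed by the actinometer: 2.25×10⁻⁶ / 1.25 = 1.800×10⁻⁶ mol.
Φ(unknown) = 1.73×10⁻⁶ / 1.800×10⁻⁶ = 0.961.

Φ = 0.961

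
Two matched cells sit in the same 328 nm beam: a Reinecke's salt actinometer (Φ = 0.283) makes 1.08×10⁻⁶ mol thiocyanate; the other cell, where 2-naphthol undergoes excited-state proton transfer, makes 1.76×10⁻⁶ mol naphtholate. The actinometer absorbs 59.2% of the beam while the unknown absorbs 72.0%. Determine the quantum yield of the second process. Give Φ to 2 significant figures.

Φ = 0.38

Photons absorbed by the actinometer: 1.08×10⁻⁶ / 0.283 = 3.816×10⁻⁶ mol.
Incident flux: 3.816×10⁻⁶ / 0.592 = 6.446×10⁻⁶ einstein.
Absorbed by unknown: 0.720 × 6.446×10⁻⁶ = 4.641×10⁻⁶ mol.
Φ(unknown) = 1.76×10⁻⁶ / 4.641×10⁻⁶ = 0.38.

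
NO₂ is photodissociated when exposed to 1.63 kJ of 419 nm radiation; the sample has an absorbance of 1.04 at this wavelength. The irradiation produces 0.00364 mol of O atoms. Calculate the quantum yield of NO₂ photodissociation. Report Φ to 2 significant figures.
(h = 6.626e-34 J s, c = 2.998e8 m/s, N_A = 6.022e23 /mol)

Φ = 0.70

Photon energy at 419 nm: hc/λ = (6.626e-34)(2.998e8)/(419e-9) = 4.741e-19 J.
Incident energy: 1.63 kJ = 1630 J.
Photons incident: 1630 / 4.741e-19 = 3.438e21, i.e. 3.438e21/6.022e23 = 0.005709 mol.
Fraction absorbed: 1 − 10^(−1.04) = 0.9088.
Photons absorbed: 0.9088 × 0.005709 = 0.005188 mol.
Φ = 0.00364 mol / 0.005188 mol photons = 0.70.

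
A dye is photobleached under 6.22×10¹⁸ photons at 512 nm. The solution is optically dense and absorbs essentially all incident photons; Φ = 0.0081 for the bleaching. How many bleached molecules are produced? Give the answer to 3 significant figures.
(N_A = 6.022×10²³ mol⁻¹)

Moles of photons: 6.22×10¹⁸ / 6.022×10²³ = 1.033×10⁻⁵ mol.
Product: Φ × n_abs = 0.0081 × 1.033×10⁻⁵ = 8.367×10⁻⁸ mol.
As a count: 8.367×10⁻⁸ × 6.022×10²³ = 5.04×10¹⁶.

5.04×10¹⁶ bleached molecules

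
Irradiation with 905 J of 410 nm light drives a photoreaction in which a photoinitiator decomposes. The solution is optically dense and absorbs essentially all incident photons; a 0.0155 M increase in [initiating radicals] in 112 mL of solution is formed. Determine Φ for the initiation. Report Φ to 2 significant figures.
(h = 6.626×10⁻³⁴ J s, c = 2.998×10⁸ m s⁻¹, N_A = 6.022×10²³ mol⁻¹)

Product: (0.0155 M)(0.112 L) = 0.001736 mol.
Photon energy at 410 nm: hc/λ = (6.626×10⁻³⁴)(2.998×10⁸)/(410×10⁻⁹) = 4.845×10⁻¹⁹ J.
Photons incident: 905 / 4.845×10⁻¹⁹ = 1.868×10²¹, i.e. 1.868×10²¹/6.022×10²³ = 0.003102 mol.
Φ = 0.001736 mol / 0.003102 mol photons = 0.56.

Φ = 0.56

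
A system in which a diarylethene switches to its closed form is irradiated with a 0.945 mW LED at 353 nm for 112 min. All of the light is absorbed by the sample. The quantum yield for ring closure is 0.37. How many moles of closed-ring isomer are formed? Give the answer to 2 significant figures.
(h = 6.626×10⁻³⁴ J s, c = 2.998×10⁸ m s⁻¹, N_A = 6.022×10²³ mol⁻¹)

Photon energy at 353 nm: hc/λ = (6.626×10⁻³⁴)(2.998×10⁸)/(353×10⁻⁹) = 5.627×10⁻¹⁹ J.
Energy delivered: (0.945 mW)(6720 s) = 6.350 J.
Photons incident: 6.350 / 5.627×10⁻¹⁹ = 1.128×10¹⁹, i.e. 1.128×10¹⁹/6.022×10²³ = 1.873×10⁻⁵ mol.
Product: Φ × n_abs = 0.37 × 1.873×10⁻⁵ = 6.930×10⁻⁶ mol.

6.9×10⁻⁶ mol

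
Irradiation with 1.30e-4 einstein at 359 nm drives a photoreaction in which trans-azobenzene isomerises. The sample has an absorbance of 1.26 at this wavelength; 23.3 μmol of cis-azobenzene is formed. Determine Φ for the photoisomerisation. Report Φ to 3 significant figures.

Product: 23.3 μmol = 2.33e-5 mol.
Fraction absorbed: 1 − 10^(−1.26) = 0.9450.
Photons absorbed: 0.9450 × 1.30e-4 = 1.228e-4 mol.
Φ = 2.33e-5 mol / 1.228e-4 mol photons = 0.190.

Φ = 0.190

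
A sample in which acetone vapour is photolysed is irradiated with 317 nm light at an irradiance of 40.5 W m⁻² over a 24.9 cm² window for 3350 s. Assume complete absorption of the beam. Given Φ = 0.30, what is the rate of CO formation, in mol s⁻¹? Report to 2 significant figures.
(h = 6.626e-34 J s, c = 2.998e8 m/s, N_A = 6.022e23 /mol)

8.0e-8 mol s⁻¹

Photon energy at 317 nm: hc/λ = (6.626e-34)(2.998e8)/(317e-9) = 6.266e-19 J.
Energy delivered: (40.5 W m⁻²)(24.9e-4 m²)(3350 s) = 337.8 J.
Photons incident: 337.8 / 6.266e-19 = 5.391e20, i.e. 5.391e20/6.022e23 = 8.952e-4 mol.
Product formed: 0.30 × 8.952e-4 = 2.686e-4 mol.
Rate: 2.686e-4 / 3350 s = 8.0e-8 mol s⁻¹.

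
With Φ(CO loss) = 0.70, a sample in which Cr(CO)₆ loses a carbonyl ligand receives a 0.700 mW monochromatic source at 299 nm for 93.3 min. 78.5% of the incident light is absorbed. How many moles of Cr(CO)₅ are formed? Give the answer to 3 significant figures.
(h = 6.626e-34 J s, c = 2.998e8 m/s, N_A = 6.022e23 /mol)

5.38e-6 mol

Photon energy at 299 nm: hc/λ = (6.626e-34)(2.998e8)/(299e-9) = 6.644e-19 J.
Energy delivered: (0.700 mW)(5598 s) = 3.919 J.
Photons incident: 3.919 / 6.644e-19 = 5.899e18, i.e. 5.899e18/6.022e23 = 9.796e-6 mol.
Photons absorbed: 0.785 × 9.796e-6 = 7.690e-6 mol.
Product: Φ × n_abs = 0.70 × 7.690e-6 = 5.383e-6 mol.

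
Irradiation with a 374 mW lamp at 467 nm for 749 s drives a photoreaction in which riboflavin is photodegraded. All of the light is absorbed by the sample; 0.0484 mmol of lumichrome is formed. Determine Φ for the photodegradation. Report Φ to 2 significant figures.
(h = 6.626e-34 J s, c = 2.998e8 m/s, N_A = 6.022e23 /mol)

Φ = 0.044

Product: 0.0484 mmol = 4.84e-5 mol.
Photon energy at 467 nm: hc/λ = (6.626e-34)(2.998e8)/(467e-9) = 4.254e-19 J.
Energy delivered: (374 mW)(749 s) = 280.1 J.
Photons incident: 280.1 / 4.254e-19 = 6.584e20, i.e. 6.584e20/6.022e23 = 0.001093 mol.
Φ = 4.84e-5 mol / 0.001093 mol photons = 0.044.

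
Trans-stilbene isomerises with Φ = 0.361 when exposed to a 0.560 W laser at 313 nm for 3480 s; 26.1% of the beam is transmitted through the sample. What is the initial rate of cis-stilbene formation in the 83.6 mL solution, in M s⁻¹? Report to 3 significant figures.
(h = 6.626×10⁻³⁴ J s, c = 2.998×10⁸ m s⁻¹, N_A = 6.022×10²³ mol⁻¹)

Photon energy at 313 nm: hc/λ = (6.626×10⁻³⁴)(2.998×10⁸)/(313×10⁻⁹) = 6.347×10⁻¹⁹ J.
Energy delivered: (0.560 W)(3480 s) = 1949 J.
Photons incident: 1949 / 6.347×10⁻¹⁹ = 3.071×10²¹, i.e. 3.071×10²¹/6.022×10²³ = 0.005100 mol.
Fraction absorbed: 1 − 26.1/100 = 0.7390.
Photons absorbed: 0.7390 × 0.005100 = 0.003769 mol.
Product formed: 0.361 × 0.003769 = 0.001361 mol.
Rate: 0.001361 mol / (3480 s × 0.0836 L) = 4.68×10⁻⁶ M s⁻¹.

4.68×10⁻⁶ M s⁻¹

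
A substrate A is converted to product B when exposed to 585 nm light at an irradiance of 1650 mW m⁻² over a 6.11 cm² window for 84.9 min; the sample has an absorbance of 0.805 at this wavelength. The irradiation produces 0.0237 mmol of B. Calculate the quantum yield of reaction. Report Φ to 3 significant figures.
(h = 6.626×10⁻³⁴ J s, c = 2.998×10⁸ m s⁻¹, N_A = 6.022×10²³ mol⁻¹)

Φ = 1.12

Product: 0.0237 mmol = 2.37×10⁻⁵ mol.
Photon energy at 585 nm: hc/λ = (6.626×10⁻³⁴)(2.998×10⁸)/(585×10⁻⁹) = 3.396×10⁻¹⁹ J.
Energy delivered: (1650 mW m⁻²)(6.11×10⁻⁴ m²)(5094 s) = 5.136 J.
Photons incident: 5.136 / 3.396×10⁻¹⁹ = 1.512×10¹⁹, i.e. 1.512×10¹⁹/6.022×10²³ = 2.511×10⁻⁵ mol.
Fraction absorbed: 1 − 10^(−0.805) = 0.8433.
Photons absorbed: 0.8433 × 2.511×10⁻⁵ = 2.118×10⁻⁵ mol.
Φ = 2.37×10⁻⁵ mol / 2.118×10⁻⁵ mol photons = 1.12.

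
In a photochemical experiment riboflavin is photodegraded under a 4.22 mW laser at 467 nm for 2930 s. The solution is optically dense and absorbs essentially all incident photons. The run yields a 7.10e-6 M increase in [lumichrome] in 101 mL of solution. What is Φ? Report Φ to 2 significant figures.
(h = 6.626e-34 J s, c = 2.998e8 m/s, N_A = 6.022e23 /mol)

Φ = 0.015

Product: (7.10e-6 M)(0.101 L) = 7.171e-7 mol.
Photon energy at 467 nm: hc/λ = (6.626e-34)(2.998e8)/(467e-9) = 4.254e-19 J.
Energy delivered: (4.22 mW)(2930 s) = 12.36 J.
Photons incident: 12.36 / 4.254e-19 = 2.906e19, i.e. 2.906e19/6.022e23 = 4.826e-5 mol.
Φ = 7.171e-7 mol / 4.826e-5 mol photons = 0.015.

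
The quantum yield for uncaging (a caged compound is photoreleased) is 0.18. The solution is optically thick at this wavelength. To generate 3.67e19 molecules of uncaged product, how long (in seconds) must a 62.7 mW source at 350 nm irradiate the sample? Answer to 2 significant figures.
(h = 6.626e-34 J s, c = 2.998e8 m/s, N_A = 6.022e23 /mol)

Product: 3.67e19 / 6.022e23 = 6.094e-5 mol.
Photons that must be absorbed: 6.094e-5 / 0.18 = 3.386e-4 mol.
Photon energy: hc/λ = 5.676e-19 J; per mole, 3.418e5 J mol⁻¹.
Energy required: 3.386e-4 × 3.418e5 = 115.7 J.
Time: 115.7 J / 0.0627 W = 1800 s.

t ≈ 1800 s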